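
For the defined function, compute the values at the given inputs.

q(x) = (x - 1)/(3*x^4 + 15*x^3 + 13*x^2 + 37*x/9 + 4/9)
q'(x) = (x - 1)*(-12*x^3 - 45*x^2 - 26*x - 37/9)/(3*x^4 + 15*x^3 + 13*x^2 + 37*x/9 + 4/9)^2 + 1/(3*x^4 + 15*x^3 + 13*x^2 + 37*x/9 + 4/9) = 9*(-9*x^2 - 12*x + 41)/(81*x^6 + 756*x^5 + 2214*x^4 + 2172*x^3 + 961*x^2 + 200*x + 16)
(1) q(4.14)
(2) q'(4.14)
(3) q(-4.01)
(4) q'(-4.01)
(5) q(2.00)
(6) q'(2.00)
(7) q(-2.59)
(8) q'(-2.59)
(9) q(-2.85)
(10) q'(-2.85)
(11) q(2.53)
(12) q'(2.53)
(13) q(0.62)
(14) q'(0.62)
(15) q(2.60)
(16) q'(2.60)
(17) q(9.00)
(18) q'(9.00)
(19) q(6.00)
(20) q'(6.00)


(1) = 0.00
(2) = -0.00
(3) = -3.36
(4) = -338.08
(5) = 0.00
(6) = -0.00
(7) = 0.07
(8) = 0.03
(9) = 0.07
(10) = 0.00
(11) = 0.00
(12) = -0.00
(13) = -0.03
(14) = 0.19
(15) = 0.00
(16) = -0.00
(17) = 0.00
(18) = -0.00
(19) = 0.00
(20) = -0.00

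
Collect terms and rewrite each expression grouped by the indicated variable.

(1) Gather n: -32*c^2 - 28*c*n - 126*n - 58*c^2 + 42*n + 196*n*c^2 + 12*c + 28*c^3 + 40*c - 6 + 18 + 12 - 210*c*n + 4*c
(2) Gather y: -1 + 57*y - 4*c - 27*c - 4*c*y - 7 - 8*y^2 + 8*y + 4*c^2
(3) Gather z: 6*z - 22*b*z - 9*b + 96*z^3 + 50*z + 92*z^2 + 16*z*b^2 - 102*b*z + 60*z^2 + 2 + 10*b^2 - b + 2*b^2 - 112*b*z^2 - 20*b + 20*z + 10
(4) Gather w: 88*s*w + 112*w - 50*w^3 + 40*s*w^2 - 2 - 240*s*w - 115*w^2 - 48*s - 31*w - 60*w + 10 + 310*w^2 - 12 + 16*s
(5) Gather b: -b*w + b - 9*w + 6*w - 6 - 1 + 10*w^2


(1) = 28*c^3 - 90*c^2 + 56*c + n*(196*c^2 - 238*c - 84) + 24
(2) = 4*c^2 - 31*c - 8*y^2 + y*(65 - 4*c) - 8
(3) = 12*b^2 - 30*b + 96*z^3 + z^2*(152 - 112*b) + z*(16*b^2 - 124*b + 76) + 12
(4) = -32*s - 50*w^3 + w^2*(40*s + 195) + w*(21 - 152*s) - 4
(5) = b*(1 - w) + 10*w^2 - 3*w - 7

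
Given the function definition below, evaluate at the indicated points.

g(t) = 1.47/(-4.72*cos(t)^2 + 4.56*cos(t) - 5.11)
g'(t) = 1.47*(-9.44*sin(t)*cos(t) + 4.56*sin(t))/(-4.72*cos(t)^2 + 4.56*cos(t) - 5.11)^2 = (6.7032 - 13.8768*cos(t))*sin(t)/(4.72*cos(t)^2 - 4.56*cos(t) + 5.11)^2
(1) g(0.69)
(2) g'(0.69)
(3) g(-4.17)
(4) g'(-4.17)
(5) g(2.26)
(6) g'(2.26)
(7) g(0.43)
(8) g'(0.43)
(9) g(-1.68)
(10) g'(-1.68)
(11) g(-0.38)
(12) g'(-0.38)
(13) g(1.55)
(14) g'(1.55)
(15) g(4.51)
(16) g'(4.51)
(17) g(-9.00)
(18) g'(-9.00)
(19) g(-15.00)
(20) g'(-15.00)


(1) = -0.33
(2) = -0.13
(3) = -0.17
(4) = 0.16
(5) = -0.15
(6) = 0.12
(7) = -0.30
(8) = -0.10
(9) = -0.26
(10) = -0.25
(11) = -0.30
(12) = 0.09
(13) = -0.29
(14) = 0.25
(15) = -0.24
(16) = -0.24
(17) = -0.11
(18) = -0.05
(19) = -0.13
(20) = -0.09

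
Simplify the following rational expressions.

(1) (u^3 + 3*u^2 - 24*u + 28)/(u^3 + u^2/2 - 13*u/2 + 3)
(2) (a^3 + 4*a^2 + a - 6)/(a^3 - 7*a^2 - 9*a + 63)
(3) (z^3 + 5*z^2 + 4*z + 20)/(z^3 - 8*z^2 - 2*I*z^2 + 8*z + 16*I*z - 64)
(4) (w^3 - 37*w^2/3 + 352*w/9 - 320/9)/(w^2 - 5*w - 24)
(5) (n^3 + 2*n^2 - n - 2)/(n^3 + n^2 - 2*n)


(1) = (2*u^2 + 10*u - 28)/(2*u^2 + 5*u - 3)
(2) = (a^2 + a - 2)/(a^2 - 10*a + 21)
(3) = (z^2 + z*(5 - 2*I) - 10*I)/(z^2 + z*(-8 - 4*I) + 32*I)
(4) = (9*w^2 - 39*w + 40)/(9*w + 27)
(5) = (n + 1)/n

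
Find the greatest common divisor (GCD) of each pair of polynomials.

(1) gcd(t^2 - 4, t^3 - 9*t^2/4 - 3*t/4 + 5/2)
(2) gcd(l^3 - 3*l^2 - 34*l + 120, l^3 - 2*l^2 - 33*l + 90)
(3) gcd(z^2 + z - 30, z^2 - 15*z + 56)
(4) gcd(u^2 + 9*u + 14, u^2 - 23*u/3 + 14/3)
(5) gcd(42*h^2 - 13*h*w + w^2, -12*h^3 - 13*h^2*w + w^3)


(1) = gcd((t - 2)*(t + 2), (t - 2)*(t - 5/4)*(t + 1)) = t - 2
(2) = l^2 + l - 30
(3) = gcd((z - 5)*(z + 6), (z - 8)*(z - 7)) = 1
(4) = 1
(5) = gcd((-7*h + w)*(-6*h + w), (-4*h + w)*(h + w)*(3*h + w)) = 1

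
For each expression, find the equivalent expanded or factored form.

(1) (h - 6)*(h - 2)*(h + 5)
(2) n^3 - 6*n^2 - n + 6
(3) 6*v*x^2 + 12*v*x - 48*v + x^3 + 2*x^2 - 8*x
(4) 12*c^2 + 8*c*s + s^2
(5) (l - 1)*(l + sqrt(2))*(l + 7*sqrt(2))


(1) = h^3 - 3*h^2 - 28*h + 60
(2) = (n - 6)*(n - 1)*(n + 1)
(3) = (6*v + x)*(x - 2)*(x + 4)
(4) = (2*c + s)*(6*c + s)
(5) = l^3 - l^2 + 8*sqrt(2)*l^2 - 8*sqrt(2)*l + 14*l - 14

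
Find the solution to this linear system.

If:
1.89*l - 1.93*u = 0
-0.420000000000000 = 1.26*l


Then:
l = -0.33
u = -0.33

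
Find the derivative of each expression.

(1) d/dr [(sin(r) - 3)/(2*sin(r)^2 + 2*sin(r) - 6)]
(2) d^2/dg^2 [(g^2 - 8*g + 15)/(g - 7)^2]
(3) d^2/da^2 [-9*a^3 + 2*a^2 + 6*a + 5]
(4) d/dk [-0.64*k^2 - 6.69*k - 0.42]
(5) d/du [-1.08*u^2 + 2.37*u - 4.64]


(1) = (6 - sin(r))*sin(r)*cos(r)/(2*(sin(r)^2 + sin(r) - 3)^2)
(2) = 12*(g - 3)/(g^4 - 28*g^3 + 294*g^2 - 1372*g + 2401)
(3) = 4 - 54*a
(4) = -1.28*k - 6.69
(5) = 2.37 - 2.16*u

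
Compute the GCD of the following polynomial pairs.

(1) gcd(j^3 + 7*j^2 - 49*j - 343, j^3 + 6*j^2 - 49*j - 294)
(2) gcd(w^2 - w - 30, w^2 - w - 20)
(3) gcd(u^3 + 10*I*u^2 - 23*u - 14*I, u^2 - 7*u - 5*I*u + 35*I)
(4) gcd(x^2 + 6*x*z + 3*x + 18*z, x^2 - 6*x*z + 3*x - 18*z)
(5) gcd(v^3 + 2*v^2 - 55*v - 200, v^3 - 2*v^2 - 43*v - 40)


(1) = gcd((j - 7)*(j + 7)^2, (j - 7)*(j + 6)*(j + 7)) = j^2 - 49
(2) = gcd((w - 6)*(w + 5), (w - 5)*(w + 4)) = 1
(3) = 1
(4) = gcd((x + 3)*(x + 6*z), (x + 3)*(x - 6*z)) = x + 3
(5) = gcd((v - 8)*(v + 5)^2, (v - 8)*(v + 1)*(v + 5)) = v^2 - 3*v - 40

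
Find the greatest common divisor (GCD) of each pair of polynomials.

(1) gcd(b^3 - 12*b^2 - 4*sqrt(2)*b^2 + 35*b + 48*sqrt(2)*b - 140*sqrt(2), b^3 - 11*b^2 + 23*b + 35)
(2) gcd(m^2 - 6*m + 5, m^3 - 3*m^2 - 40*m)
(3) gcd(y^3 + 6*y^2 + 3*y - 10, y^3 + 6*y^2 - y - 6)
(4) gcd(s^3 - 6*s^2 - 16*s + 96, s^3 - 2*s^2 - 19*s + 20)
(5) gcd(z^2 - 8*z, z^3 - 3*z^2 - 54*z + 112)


(1) = gcd((b - 7)*(b - 5)*(b - 4*sqrt(2)), (b - 7)*(b - 5)*(b + 1)) = b^2 - 12*b + 35
(2) = 1
(3) = y - 1
(4) = gcd((s - 6)*(s - 4)*(s + 4), (s - 5)*(s - 1)*(s + 4)) = s + 4
(5) = z - 8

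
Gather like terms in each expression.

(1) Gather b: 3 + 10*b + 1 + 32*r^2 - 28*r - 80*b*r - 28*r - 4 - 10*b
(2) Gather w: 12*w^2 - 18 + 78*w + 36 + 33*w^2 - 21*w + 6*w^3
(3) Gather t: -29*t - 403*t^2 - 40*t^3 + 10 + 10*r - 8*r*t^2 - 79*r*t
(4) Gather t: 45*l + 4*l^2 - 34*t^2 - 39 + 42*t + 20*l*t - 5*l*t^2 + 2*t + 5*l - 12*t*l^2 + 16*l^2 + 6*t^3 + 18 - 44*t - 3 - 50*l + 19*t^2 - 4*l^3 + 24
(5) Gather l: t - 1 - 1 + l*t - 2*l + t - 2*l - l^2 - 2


(1) = -80*b*r + 32*r^2 - 56*r
(2) = 6*w^3 + 45*w^2 + 57*w + 18
(3) = 10*r - 40*t^3 + t^2*(-8*r - 403) + t*(-79*r - 29) + 10
(4) = -4*l^3 + 20*l^2 + 6*t^3 + t^2*(-5*l - 15) + t*(-12*l^2 + 20*l)
(5) = -l^2 + l*(t - 4) + 2*t - 4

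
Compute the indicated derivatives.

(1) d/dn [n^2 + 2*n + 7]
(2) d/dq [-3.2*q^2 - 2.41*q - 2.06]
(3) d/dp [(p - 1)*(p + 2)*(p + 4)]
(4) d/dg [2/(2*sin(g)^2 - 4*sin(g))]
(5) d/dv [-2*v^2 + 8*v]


(1) = 2*n + 2
(2) = -6.4*q - 2.41
(3) = 3*p^2 + 10*p + 2
(4) = 2*(1 - sin(g))*cos(g)/((sin(g) - 2)^2*sin(g)^2)
(5) = 8 - 4*v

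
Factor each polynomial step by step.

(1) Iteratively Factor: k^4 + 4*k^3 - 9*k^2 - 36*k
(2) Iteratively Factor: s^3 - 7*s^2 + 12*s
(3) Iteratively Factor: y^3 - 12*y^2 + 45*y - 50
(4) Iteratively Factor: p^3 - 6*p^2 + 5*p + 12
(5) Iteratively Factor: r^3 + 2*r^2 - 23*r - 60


(1) = (k)*(k^3 + 4*k^2 - 9*k - 36) = k*(k + 4)*(k^2 - 9) = k*(k - 3)*(k + 4)*(k + 3)
(2) = (s - 4)*(s^2 - 3*s) = (s - 4)*(s - 3)*(s)
(3) = (y - 2)*(y^2 - 10*y + 25) = (y - 5)*(y - 2)*(y - 5)
(4) = (p - 3)*(p^2 - 3*p - 4) = (p - 4)*(p - 3)*(p + 1)
(5) = (r - 5)*(r^2 + 7*r + 12) = (r - 5)*(r + 4)*(r + 3)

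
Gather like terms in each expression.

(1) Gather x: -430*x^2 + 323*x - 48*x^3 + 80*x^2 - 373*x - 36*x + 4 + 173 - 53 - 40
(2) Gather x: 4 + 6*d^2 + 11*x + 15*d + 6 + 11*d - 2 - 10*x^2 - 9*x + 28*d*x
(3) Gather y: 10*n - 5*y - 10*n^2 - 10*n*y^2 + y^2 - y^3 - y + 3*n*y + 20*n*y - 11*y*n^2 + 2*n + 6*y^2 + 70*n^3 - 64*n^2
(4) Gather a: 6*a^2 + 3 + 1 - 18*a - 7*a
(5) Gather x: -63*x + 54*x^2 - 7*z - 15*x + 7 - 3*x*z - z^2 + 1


(1) = -48*x^3 - 350*x^2 - 86*x + 84
(2) = 6*d^2 + 26*d - 10*x^2 + x*(28*d + 2) + 8
(3) = 70*n^3 - 74*n^2 + 12*n - y^3 + y^2*(7 - 10*n) + y*(-11*n^2 + 23*n - 6)
(4) = 6*a^2 - 25*a + 4
(5) = 54*x^2 + x*(-3*z - 78) - z^2 - 7*z + 8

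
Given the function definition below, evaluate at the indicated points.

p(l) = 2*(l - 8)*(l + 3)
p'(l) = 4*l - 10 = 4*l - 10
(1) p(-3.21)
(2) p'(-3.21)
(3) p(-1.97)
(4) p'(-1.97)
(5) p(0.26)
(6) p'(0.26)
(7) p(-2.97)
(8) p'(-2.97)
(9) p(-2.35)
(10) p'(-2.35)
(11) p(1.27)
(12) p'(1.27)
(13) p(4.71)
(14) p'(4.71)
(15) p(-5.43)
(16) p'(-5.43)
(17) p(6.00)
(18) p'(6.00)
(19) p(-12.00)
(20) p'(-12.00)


(1) = 4.71
(2) = -22.84
(3) = -20.54
(4) = -17.88
(5) = -50.46
(6) = -8.96
(7) = -0.66
(8) = -21.88
(9) = -13.45
(10) = -19.40
(11) = -57.47
(12) = -4.92
(13) = -50.73
(14) = 8.84
(15) = 65.27
(16) = -31.72
(17) = -36.00
(18) = 14.00
(19) = 360.00
(20) = -58.00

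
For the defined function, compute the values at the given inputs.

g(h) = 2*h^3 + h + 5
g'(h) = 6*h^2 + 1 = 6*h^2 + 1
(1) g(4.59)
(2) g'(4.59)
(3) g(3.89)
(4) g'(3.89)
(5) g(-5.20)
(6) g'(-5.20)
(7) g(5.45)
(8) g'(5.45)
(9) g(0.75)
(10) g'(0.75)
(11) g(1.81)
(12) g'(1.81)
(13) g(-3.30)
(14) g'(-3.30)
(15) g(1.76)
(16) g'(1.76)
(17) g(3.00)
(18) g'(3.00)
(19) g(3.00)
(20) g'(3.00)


(1) = 203.00
(2) = 127.41
(3) = 126.62
(4) = 91.79
(5) = -281.42
(6) = 163.24
(7) = 334.21
(8) = 179.22
(9) = 6.59
(10) = 4.38
(11) = 18.67
(12) = 20.66
(13) = -70.17
(14) = 66.34
(15) = 17.66
(16) = 19.59
(17) = 62.00
(18) = 55.00
(19) = 62.00
(20) = 55.00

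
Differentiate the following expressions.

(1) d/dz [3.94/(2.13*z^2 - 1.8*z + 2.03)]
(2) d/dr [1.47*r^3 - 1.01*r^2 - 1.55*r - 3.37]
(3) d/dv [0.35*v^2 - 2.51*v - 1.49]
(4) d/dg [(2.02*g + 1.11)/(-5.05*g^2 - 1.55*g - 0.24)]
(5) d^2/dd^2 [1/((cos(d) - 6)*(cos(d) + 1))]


(1) = (7.092 - 16.7844*z)/(2.13*z^2 - 1.8*z + 2.03)^2
(2) = 4.41*r^2 - 2.02*r - 1.55
(3) = 0.7*v - 2.51
(4) = (10.201*g^2 + 11.211*g + 1.2357)/(25.5025*g^4 + 15.655*g^3 + 4.8265*g^2 + 0.744*g + 0.0576)
(5) = (-4*sin(d)^4 + 51*sin(d)^2 + 45*cos(d)/4 + 15*cos(3*d)/4 + 15)/((cos(d) - 6)^3*(cos(d) + 1)^3)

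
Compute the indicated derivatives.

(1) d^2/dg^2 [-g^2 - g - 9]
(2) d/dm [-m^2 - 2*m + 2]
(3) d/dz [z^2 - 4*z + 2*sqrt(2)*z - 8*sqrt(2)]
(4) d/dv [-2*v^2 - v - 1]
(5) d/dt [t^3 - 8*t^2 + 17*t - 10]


(1) = -2
(2) = -2*m - 2
(3) = 2*z - 4 + 2*sqrt(2)
(4) = -4*v - 1
(5) = 3*t^2 - 16*t + 17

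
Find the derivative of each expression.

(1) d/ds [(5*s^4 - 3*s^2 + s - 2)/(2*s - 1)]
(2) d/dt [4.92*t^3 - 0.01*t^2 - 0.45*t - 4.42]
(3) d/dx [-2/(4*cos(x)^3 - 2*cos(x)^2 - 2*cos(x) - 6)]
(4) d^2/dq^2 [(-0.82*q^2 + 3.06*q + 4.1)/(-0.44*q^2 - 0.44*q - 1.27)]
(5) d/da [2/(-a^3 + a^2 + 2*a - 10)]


(1) = (30*s^4 - 20*s^3 - 6*s^2 + 6*s + 3)/(4*s^2 - 4*s + 1)
(2) = 14.76*t^2 - 0.02*t - 0.45
(3) = (-6*cos(x)^2 + 2*cos(x) + 1)*sin(x)/(-2*cos(x)^3 + cos(x)^2 + cos(x) + 3)^2
(4) = (-1.502336*q^3 - 7.511856*q^2 + 5.497008*q + 9.059652)/(0.085184*q^6 + 0.255552*q^5 + 0.993168*q^4 + 1.560416*q^3 + 2.866644*q^2 + 2.129028*q + 2.048383)
(5) = 2*(3*a^2 - 2*a - 2)/(a^3 - a^2 - 2*a + 10)^2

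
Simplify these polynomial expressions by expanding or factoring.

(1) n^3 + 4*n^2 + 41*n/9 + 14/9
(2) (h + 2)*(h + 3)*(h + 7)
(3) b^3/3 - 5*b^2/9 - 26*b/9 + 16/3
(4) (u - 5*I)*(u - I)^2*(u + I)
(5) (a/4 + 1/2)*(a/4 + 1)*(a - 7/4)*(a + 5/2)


(1) = (n + 2/3)*(n + 1)*(n + 7/3)
(2) = h^3 + 12*h^2 + 41*h + 42
(3) = (b/3 + 1)*(b - 8/3)*(b - 2)
(4) = u^4 - 6*I*u^3 - 4*u^2 - 6*I*u - 5
(5) = a^4/16 + 27*a^3/64 + 65*a^2/128 - 81*a/64 - 35/16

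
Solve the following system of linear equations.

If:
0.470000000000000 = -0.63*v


Then:
v = -0.75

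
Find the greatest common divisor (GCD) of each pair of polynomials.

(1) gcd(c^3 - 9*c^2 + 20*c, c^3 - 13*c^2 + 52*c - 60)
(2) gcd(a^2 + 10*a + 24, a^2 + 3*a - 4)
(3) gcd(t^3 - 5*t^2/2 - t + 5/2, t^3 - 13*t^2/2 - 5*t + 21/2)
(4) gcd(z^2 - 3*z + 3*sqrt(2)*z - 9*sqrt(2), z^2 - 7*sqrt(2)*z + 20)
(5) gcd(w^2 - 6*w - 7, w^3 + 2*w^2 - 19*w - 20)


(1) = gcd(c*(c - 5)*(c - 4), (c - 6)*(c - 5)*(c - 2)) = c - 5
(2) = a + 4
(3) = gcd((t - 5/2)*(t - 1)*(t + 1), (t - 7)*(t - 1)*(t + 3/2)) = t - 1
(4) = 1
(5) = gcd((w - 7)*(w + 1), (w - 4)*(w + 1)*(w + 5)) = w + 1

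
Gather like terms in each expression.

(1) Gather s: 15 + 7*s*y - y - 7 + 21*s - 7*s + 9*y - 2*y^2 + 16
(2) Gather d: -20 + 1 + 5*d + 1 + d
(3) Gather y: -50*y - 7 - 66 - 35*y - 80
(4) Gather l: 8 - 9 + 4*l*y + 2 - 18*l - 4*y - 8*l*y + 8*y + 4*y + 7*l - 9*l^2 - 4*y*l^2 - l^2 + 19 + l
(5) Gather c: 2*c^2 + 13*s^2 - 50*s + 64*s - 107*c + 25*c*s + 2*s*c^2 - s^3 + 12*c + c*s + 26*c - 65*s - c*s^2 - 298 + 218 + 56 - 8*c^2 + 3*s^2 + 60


(1) = s*(7*y + 14) - 2*y^2 + 8*y + 24
(2) = 6*d - 18
(3) = -85*y - 153
(4) = l^2*(-4*y - 10) + l*(-4*y - 10) + 8*y + 20
(5) = c^2*(2*s - 6) + c*(-s^2 + 26*s - 69) - s^3 + 16*s^2 - 51*s + 36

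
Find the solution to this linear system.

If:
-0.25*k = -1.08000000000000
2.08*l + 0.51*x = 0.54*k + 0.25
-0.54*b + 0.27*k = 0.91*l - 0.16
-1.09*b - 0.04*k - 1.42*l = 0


Then:
b = -9.07
k = 4.32
l = 6.84
x = -22.82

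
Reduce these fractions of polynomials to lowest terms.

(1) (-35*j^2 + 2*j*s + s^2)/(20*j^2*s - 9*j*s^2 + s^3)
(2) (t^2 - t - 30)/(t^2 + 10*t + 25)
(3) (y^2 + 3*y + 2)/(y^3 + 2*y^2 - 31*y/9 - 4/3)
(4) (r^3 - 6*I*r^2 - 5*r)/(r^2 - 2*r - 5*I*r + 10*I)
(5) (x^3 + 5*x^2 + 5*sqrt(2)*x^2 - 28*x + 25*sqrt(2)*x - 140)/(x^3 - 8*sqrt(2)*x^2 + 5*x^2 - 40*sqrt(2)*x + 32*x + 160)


(1) = (7*j + s)/(-4*j*s + s^2)
(2) = (t - 6)/(t + 5)
(3) = (9*y^2 + 27*y + 18)/(9*y^3 + 18*y^2 - 31*y - 12)
(4) = (r^2 - I*r)/(r - 2)
(5) = (x^2 + 5*sqrt(2)*x - 28)/(x^2 - 8*sqrt(2)*x + 32)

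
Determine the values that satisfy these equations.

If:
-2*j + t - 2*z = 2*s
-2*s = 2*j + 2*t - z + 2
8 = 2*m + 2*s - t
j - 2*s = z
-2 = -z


Then:
j = -2/9
m = 52/9
s = -10/9
t = 4/3
z = 2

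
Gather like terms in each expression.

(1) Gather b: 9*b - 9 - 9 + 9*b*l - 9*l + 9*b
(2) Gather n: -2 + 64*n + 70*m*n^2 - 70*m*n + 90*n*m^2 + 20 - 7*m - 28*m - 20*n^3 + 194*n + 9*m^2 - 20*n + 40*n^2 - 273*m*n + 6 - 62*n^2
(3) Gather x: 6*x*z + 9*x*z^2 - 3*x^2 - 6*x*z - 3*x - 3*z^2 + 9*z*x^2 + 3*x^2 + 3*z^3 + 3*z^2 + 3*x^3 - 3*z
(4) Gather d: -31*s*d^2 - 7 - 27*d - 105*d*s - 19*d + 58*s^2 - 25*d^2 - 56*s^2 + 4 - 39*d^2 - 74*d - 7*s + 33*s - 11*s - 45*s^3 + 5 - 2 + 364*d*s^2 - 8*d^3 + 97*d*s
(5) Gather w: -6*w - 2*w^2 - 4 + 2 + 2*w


(1) = b*(9*l + 18) - 9*l - 18
(2) = 9*m^2 - 35*m - 20*n^3 + n^2*(70*m - 22) + n*(90*m^2 - 343*m + 238) + 24
(3) = 3*x^3 + 9*x^2*z + x*(9*z^2 - 3) + 3*z^3 - 3*z
(4) = -8*d^3 + d^2*(-31*s - 64) + d*(364*s^2 - 8*s - 120) - 45*s^3 + 2*s^2 + 15*s
(5) = -2*w^2 - 4*w - 2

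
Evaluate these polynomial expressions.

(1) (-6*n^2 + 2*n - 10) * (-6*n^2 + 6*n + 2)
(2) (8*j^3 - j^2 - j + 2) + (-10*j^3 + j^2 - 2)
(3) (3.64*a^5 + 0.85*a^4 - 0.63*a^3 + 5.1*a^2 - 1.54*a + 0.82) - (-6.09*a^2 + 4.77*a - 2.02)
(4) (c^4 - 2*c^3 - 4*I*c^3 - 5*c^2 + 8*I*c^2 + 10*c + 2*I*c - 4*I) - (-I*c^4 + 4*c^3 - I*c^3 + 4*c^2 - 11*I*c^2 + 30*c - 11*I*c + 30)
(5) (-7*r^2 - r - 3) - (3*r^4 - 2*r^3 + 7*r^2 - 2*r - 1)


(1) = 36*n^4 - 48*n^3 + 60*n^2 - 56*n - 20
(2) = -2*j^3 - j
(3) = 3.64*a^5 + 0.85*a^4 - 0.63*a^3 + 11.19*a^2 - 6.31*a + 2.84
(4) = c^4 + I*c^4 - 6*c^3 - 3*I*c^3 - 9*c^2 + 19*I*c^2 - 20*c + 13*I*c - 30 - 4*I
(5) = -3*r^4 + 2*r^3 - 14*r^2 + r - 2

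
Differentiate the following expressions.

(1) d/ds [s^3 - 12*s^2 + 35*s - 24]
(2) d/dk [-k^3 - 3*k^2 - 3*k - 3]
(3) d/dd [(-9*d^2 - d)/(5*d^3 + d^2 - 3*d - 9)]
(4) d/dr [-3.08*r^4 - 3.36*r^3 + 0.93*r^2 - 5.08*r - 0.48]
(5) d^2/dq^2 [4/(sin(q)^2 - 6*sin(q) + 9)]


(1) = 3*s^2 - 24*s + 35
(2) = -3*k^2 - 6*k - 3
(3) = (45*d^4 + 10*d^3 + 28*d^2 + 162*d + 9)/(25*d^6 + 10*d^5 - 29*d^4 - 96*d^3 - 9*d^2 + 54*d + 81)
(4) = -12.32*r^3 - 10.08*r^2 + 1.86*r - 5.08
(5) = 8*(-3*sin(q) + cos(2*q) + 2)/(sin(q) - 3)^4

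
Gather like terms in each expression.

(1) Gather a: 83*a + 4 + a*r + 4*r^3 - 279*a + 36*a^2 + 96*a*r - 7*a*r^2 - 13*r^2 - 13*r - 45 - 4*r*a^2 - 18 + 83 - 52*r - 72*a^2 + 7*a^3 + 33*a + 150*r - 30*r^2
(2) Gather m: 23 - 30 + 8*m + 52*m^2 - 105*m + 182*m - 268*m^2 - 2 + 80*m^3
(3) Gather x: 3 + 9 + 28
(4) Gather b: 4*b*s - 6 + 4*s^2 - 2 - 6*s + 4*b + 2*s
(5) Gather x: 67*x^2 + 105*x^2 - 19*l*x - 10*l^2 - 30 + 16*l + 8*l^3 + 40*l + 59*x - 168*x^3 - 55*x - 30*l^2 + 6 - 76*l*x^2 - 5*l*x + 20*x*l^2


(1) = 7*a^3 + a^2*(-4*r - 36) + a*(-7*r^2 + 97*r - 163) + 4*r^3 - 43*r^2 + 85*r + 24
(2) = 80*m^3 - 216*m^2 + 85*m - 9
(3) = 40
(4) = b*(4*s + 4) + 4*s^2 - 4*s - 8
(5) = 8*l^3 - 40*l^2 + 56*l - 168*x^3 + x^2*(172 - 76*l) + x*(20*l^2 - 24*l + 4) - 24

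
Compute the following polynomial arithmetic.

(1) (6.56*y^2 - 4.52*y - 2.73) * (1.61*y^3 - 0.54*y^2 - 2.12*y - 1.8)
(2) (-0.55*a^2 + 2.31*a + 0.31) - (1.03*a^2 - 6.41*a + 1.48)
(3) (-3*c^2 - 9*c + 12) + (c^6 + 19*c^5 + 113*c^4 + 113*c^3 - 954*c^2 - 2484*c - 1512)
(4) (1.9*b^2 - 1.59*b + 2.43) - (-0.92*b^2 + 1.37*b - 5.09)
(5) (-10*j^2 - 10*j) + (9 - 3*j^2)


(1) = 10.5616*y^5 - 10.8196*y^4 - 15.8617*y^3 - 0.7514*y^2 + 13.9236*y + 4.914
(2) = -1.58*a^2 + 8.72*a - 1.17
(3) = c^6 + 19*c^5 + 113*c^4 + 113*c^3 - 957*c^2 - 2493*c - 1500
(4) = 2.82*b^2 - 2.96*b + 7.52
(5) = -13*j^2 - 10*j + 9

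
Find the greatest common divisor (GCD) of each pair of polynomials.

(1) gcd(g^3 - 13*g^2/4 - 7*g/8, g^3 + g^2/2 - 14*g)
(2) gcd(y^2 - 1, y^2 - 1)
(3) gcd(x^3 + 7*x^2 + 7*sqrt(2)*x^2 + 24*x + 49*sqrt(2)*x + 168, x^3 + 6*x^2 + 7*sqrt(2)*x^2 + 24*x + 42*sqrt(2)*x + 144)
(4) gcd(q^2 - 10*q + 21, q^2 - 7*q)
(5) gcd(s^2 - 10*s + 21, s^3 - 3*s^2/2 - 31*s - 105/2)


(1) = gcd(g*(g - 7/2)*(g + 1/4), g*(g - 7/2)*(g + 4)) = g^2 - 7*g/2
(2) = y^2 - 1
(3) = x^2 + 7*sqrt(2)*x + 24
(4) = q - 7
(5) = gcd((s - 7)*(s - 3), (s - 7)*(s + 5/2)*(s + 3)) = s - 7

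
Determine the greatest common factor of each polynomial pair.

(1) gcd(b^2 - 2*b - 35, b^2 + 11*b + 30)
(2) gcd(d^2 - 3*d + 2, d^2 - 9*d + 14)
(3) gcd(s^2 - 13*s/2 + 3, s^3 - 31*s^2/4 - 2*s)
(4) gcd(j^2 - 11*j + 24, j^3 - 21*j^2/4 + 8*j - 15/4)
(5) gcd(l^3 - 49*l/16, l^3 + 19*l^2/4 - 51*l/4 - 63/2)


(1) = gcd((b - 7)*(b + 5), (b + 5)*(b + 6)) = b + 5
(2) = d - 2
(3) = gcd((s - 6)*(s - 1/2), s*(s - 8)*(s + 1/4)) = 1
(4) = j - 3
(5) = gcd(l*(l - 7/4)*(l + 7/4), (l - 3)*(l + 7/4)*(l + 6)) = l + 7/4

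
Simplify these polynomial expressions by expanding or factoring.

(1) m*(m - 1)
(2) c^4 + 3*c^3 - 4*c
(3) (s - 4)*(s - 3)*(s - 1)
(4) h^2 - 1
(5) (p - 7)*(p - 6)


(1) = m^2 - m
(2) = c*(c - 1)*(c + 2)^2
(3) = s^3 - 8*s^2 + 19*s - 12
(4) = (h - 1)*(h + 1)
(5) = p^2 - 13*p + 42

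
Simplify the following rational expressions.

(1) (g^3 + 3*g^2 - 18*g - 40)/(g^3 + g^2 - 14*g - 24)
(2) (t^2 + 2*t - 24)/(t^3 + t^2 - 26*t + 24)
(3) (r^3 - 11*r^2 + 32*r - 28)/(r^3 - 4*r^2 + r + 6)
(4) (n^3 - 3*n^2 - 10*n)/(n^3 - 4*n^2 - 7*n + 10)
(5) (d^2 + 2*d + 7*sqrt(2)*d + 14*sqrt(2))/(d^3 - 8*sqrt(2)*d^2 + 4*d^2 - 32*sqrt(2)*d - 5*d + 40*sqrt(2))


(1) = (g + 5)/(g + 3)
(2) = 1/(t - 1)
(3) = (r^2 - 9*r + 14)/(r^2 - 2*r - 3)
(4) = n/(n - 1)
(5) = (d^2 + d*(2 + 7*sqrt(2)) + 14*sqrt(2))/(d^3 + d^2*(4 - 8*sqrt(2)) + d*(-32*sqrt(2) - 5) + 40*sqrt(2))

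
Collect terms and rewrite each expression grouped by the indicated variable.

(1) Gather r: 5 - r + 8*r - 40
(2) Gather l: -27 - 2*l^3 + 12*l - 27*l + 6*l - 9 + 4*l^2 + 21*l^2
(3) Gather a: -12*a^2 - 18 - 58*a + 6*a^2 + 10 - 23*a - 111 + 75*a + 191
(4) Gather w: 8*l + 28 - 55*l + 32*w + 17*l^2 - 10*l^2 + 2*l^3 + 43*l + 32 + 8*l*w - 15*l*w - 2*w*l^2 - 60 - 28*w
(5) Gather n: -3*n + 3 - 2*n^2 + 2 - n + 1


(1) = 7*r - 35
(2) = -2*l^3 + 25*l^2 - 9*l - 36
(3) = -6*a^2 - 6*a + 72
(4) = 2*l^3 + 7*l^2 - 4*l + w*(-2*l^2 - 7*l + 4)
(5) = -2*n^2 - 4*n + 6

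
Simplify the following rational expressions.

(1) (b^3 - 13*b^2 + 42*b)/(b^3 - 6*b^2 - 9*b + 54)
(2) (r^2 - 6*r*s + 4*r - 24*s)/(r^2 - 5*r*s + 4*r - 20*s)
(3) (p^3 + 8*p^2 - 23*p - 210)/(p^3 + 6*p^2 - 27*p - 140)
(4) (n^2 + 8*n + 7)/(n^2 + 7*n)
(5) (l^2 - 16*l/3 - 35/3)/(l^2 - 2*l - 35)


(1) = (b^2 - 7*b)/(b^2 - 9)
(2) = (r - 6*s)/(r - 5*s)
(3) = (p + 6)/(p + 4)
(4) = (n + 1)/n
(5) = (3*l + 5)/(3*l + 15)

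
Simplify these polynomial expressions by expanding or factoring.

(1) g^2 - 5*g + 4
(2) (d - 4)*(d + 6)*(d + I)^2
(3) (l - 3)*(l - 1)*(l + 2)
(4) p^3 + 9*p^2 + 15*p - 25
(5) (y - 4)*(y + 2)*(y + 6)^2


(1) = (g - 4)*(g - 1)
(2) = d^4 + 2*d^3 + 2*I*d^3 - 25*d^2 + 4*I*d^2 - 2*d - 48*I*d + 24
(3) = l^3 - 2*l^2 - 5*l + 6
(4) = (p - 1)*(p + 5)^2
(5) = y^4 + 10*y^3 + 4*y^2 - 168*y - 288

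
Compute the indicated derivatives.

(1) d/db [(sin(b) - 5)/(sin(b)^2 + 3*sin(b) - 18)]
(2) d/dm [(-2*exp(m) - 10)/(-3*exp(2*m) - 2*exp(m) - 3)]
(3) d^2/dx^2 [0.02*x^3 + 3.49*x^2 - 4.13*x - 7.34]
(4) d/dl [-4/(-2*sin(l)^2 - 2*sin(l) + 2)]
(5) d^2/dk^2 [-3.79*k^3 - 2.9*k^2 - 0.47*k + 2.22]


(1) = (10*sin(b) + cos(b)^2 - 4)*cos(b)/(sin(b)^2 + 3*sin(b) - 18)^2
(2) = (-4*(exp(m) + 5)*(3*exp(m) + 1) + 6*exp(2*m) + 4*exp(m) + 6)*exp(m)/(3*exp(2*m) + 2*exp(m) + 3)^2
(3) = 0.12*x + 6.98
(4) = -2*(2*sin(l) + 1)*cos(l)/(sin(l) - cos(l)^2)^2
(5) = -22.74*k - 5.8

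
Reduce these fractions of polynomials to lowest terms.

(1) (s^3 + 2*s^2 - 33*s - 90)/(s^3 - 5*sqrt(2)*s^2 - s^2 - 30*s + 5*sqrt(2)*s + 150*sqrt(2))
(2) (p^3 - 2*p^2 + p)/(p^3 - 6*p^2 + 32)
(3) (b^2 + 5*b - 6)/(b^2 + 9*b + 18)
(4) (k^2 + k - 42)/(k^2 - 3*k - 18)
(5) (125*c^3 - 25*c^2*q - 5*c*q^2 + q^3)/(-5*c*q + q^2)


(1) = (s + 3)/(s - 5*sqrt(2))
(2) = (p^3 - 2*p^2 + p)/(p^3 - 6*p^2 + 32)
(3) = (b - 1)/(b + 3)
(4) = (k + 7)/(k + 3)
(5) = (-25*c^2 + q^2)/q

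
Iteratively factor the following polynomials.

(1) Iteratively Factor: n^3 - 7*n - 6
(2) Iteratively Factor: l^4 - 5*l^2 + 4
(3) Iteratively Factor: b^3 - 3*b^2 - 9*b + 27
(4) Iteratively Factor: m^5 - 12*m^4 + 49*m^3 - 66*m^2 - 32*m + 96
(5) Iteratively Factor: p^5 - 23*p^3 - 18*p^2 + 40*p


(1) = (n + 2)*(n^2 - 2*n - 3) = (n + 1)*(n + 2)*(n - 3)
(2) = (l - 1)*(l^3 + l^2 - 4*l - 4) = (l - 1)*(l + 1)*(l^2 - 4) = (l - 1)*(l + 1)*(l + 2)*(l - 2)
(3) = (b - 3)*(b^2 - 9) = (b - 3)*(b + 3)*(b - 3)
(4) = (m - 3)*(m^4 - 9*m^3 + 22*m^2 - 32) = (m - 3)*(m + 1)*(m^3 - 10*m^2 + 32*m - 32) = (m - 3)*(m - 2)*(m + 1)*(m^2 - 8*m + 16) = (m - 4)*(m - 3)*(m - 2)*(m + 1)*(m - 4)
(5) = (p - 5)*(p^4 + 5*p^3 + 2*p^2 - 8*p) = (p - 5)*(p + 4)*(p^3 + p^2 - 2*p) = p*(p - 5)*(p + 4)*(p^2 + p - 2) = p*(p - 5)*(p + 2)*(p + 4)*(p - 1)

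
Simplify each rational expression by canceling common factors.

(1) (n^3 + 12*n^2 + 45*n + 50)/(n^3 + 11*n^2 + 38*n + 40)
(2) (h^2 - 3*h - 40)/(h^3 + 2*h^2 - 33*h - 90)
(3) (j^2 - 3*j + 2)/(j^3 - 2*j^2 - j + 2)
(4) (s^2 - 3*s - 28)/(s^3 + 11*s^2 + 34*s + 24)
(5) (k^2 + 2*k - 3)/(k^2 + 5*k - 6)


(1) = (n + 5)/(n + 4)
(2) = (h - 8)/(h^2 - 3*h - 18)
(3) = 1/(j + 1)
(4) = (s - 7)/(s^2 + 7*s + 6)
(5) = (k + 3)/(k + 6)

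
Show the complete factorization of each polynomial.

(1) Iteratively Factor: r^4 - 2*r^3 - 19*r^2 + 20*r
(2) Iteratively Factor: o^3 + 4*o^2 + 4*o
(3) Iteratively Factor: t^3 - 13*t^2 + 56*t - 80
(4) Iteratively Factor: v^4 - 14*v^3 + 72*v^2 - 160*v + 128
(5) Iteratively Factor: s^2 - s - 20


(1) = (r - 5)*(r^3 + 3*r^2 - 4*r) = (r - 5)*(r - 1)*(r^2 + 4*r) = r*(r - 5)*(r - 1)*(r + 4)
(2) = (o + 2)*(o^2 + 2*o) = (o + 2)^2*(o)
(3) = (t - 5)*(t^2 - 8*t + 16) = (t - 5)*(t - 4)*(t - 4)
(4) = (v - 2)*(v^3 - 12*v^2 + 48*v - 64) = (v - 4)*(v - 2)*(v^2 - 8*v + 16) = (v - 4)^2*(v - 2)*(v - 4)
(5) = (s - 5)*(s + 4)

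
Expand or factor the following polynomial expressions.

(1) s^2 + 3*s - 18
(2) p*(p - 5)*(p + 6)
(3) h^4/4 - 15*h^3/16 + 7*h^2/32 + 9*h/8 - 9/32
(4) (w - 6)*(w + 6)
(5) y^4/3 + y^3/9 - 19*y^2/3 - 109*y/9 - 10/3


(1) = (s - 3)*(s + 6)
(2) = p^3 + p^2 - 30*p
(3) = (h/4 + 1/4)*(h - 3)*(h - 3/2)*(h - 1/4)
(4) = w^2 - 36
(5) = (y/3 + 1)*(y - 5)*(y + 1/3)*(y + 2)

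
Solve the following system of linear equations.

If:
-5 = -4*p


Then:
p = 5/4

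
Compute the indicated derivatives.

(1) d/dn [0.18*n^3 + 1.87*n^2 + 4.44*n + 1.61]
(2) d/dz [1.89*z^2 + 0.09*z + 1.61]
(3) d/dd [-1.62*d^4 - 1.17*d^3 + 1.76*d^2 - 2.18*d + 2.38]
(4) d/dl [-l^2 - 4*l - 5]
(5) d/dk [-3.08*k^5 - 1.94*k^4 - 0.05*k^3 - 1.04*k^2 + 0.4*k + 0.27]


(1) = 0.54*n^2 + 3.74*n + 4.44
(2) = 3.78*z + 0.09
(3) = -6.48*d^3 - 3.51*d^2 + 3.52*d - 2.18
(4) = -2*l - 4
(5) = -15.4*k^4 - 7.76*k^3 - 0.15*k^2 - 2.08*k + 0.4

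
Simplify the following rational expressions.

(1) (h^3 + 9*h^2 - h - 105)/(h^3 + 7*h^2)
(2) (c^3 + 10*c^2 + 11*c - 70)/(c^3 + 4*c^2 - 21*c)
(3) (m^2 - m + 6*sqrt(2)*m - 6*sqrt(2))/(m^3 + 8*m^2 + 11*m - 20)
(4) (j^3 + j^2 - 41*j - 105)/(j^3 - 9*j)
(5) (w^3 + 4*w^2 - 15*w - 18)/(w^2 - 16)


(1) = (h^2 + 2*h - 15)/h^2
(2) = (c^2 + 3*c - 10)/(c^2 - 3*c)
(3) = (m + 6*sqrt(2))/(m^2 + 9*m + 20)
(4) = (j^2 - 2*j - 35)/(j^2 - 3*j)
(5) = (w^3 + 4*w^2 - 15*w - 18)/(w^2 - 16)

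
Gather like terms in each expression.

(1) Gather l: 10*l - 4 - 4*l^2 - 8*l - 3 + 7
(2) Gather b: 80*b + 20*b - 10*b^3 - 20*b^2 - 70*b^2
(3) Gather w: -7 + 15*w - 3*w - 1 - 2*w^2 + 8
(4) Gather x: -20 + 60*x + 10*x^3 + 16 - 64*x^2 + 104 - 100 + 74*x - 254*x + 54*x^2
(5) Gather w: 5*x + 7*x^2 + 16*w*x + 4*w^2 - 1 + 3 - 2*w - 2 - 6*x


(1) = -4*l^2 + 2*l
(2) = -10*b^3 - 90*b^2 + 100*b
(3) = -2*w^2 + 12*w
(4) = 10*x^3 - 10*x^2 - 120*x
(5) = 4*w^2 + w*(16*x - 2) + 7*x^2 - x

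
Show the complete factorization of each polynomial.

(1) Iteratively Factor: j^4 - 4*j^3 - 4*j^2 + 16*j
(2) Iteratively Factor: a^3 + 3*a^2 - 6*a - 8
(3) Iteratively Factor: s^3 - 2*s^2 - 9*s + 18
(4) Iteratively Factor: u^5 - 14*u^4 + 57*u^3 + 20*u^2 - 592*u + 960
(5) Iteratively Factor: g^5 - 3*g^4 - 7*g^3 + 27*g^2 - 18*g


(1) = (j - 2)*(j^3 - 2*j^2 - 8*j) = j*(j - 2)*(j^2 - 2*j - 8) = j*(j - 4)*(j - 2)*(j + 2)
(2) = (a - 2)*(a^2 + 5*a + 4) = (a - 2)*(a + 4)*(a + 1)
(3) = (s + 3)*(s^2 - 5*s + 6) = (s - 2)*(s + 3)*(s - 3)
(4) = (u + 3)*(u^4 - 17*u^3 + 108*u^2 - 304*u + 320) = (u - 5)*(u + 3)*(u^3 - 12*u^2 + 48*u - 64) = (u - 5)*(u - 4)*(u + 3)*(u^2 - 8*u + 16) = (u - 5)*(u - 4)^2*(u + 3)*(u - 4)
(5) = (g - 3)*(g^4 - 7*g^2 + 6*g) = (g - 3)*(g - 2)*(g^3 + 2*g^2 - 3*g) = (g - 3)*(g - 2)*(g - 1)*(g^2 + 3*g) = g*(g - 3)*(g - 2)*(g - 1)*(g + 3)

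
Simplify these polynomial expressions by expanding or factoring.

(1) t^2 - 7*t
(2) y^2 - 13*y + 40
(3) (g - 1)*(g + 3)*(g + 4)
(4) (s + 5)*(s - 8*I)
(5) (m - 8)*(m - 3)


(1) = t*(t - 7)
(2) = (y - 8)*(y - 5)
(3) = g^3 + 6*g^2 + 5*g - 12
(4) = s^2 + 5*s - 8*I*s - 40*I
(5) = m^2 - 11*m + 24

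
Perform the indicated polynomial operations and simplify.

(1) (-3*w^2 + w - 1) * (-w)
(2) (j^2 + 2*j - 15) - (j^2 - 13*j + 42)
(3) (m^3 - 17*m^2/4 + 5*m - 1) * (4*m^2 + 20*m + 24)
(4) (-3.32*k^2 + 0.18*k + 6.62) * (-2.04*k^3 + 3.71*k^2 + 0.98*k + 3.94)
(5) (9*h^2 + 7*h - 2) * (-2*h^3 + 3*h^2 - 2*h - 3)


(1) = 3*w^3 - w^2 + w
(2) = 15*j - 57
(3) = 4*m^5 + 3*m^4 - 41*m^3 - 6*m^2 + 100*m - 24
(4) = 6.7728*k^5 - 12.6844*k^4 - 16.0906*k^3 + 11.6558*k^2 + 7.1968*k + 26.0828
(5) = -18*h^5 + 13*h^4 + 7*h^3 - 47*h^2 - 17*h + 6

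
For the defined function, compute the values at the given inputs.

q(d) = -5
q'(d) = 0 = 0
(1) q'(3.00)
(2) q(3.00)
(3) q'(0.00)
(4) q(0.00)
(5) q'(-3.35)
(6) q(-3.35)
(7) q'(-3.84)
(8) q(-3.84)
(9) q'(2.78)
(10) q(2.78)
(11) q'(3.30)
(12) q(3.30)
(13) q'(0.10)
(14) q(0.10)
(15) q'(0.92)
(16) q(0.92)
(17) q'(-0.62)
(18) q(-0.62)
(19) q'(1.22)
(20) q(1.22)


(1) = 0.00
(2) = -5.00
(3) = 0.00
(4) = -5.00
(5) = 0.00
(6) = -5.00
(7) = 0.00
(8) = -5.00
(9) = 0.00
(10) = -5.00
(11) = 0.00
(12) = -5.00
(13) = 0.00
(14) = -5.00
(15) = 0.00
(16) = -5.00
(17) = 0.00
(18) = -5.00
(19) = 0.00
(20) = -5.00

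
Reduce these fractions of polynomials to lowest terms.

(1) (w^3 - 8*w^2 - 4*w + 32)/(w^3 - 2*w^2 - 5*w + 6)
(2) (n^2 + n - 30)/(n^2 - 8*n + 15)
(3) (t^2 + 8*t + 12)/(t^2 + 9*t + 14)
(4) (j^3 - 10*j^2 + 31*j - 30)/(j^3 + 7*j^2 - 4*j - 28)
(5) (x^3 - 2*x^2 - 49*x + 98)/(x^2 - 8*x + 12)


(1) = (w^2 - 10*w + 16)/(w^2 - 4*w + 3)
(2) = (n + 6)/(n - 3)
(3) = (t + 6)/(t + 7)
(4) = (j^2 - 8*j + 15)/(j^2 + 9*j + 14)
(5) = (x^2 - 49)/(x - 6)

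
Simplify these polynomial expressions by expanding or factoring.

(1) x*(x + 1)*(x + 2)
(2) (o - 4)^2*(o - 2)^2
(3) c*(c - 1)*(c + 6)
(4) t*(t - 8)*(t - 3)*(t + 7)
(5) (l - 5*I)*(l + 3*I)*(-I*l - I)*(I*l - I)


(1) = x^3 + 3*x^2 + 2*x
(2) = o^4 - 12*o^3 + 52*o^2 - 96*o + 64
(3) = c^3 + 5*c^2 - 6*c
(4) = t^4 - 4*t^3 - 53*t^2 + 168*t
(5) = l^4 - 2*I*l^3 + 14*l^2 + 2*I*l - 15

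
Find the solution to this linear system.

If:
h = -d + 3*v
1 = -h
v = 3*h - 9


Then:
d = -35
h = -1
v = -12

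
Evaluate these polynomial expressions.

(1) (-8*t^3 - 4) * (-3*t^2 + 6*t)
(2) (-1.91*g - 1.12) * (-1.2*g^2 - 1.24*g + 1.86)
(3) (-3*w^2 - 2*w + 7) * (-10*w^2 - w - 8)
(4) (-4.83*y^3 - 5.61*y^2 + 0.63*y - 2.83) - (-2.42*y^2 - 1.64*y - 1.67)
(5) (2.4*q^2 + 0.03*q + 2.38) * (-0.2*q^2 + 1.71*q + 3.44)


(1) = 24*t^5 - 48*t^4 + 12*t^2 - 24*t
(2) = 2.292*g^3 + 3.7124*g^2 - 2.1638*g - 2.0832
(3) = 30*w^4 + 23*w^3 - 44*w^2 + 9*w - 56
(4) = -4.83*y^3 - 3.19*y^2 + 2.27*y - 1.16
(5) = -0.48*q^4 + 4.098*q^3 + 7.8313*q^2 + 4.173*q + 8.1872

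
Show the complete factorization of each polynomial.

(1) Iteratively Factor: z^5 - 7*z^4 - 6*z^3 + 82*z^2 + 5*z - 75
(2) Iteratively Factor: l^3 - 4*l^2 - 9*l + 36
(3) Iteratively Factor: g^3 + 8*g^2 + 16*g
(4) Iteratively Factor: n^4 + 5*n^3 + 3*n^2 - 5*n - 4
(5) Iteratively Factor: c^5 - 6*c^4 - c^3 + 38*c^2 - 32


(1) = (z - 1)*(z^4 - 6*z^3 - 12*z^2 + 70*z + 75) = (z - 1)*(z + 1)*(z^3 - 7*z^2 - 5*z + 75) = (z - 5)*(z - 1)*(z + 1)*(z^2 - 2*z - 15) = (z - 5)*(z - 1)*(z + 1)*(z + 3)*(z - 5)
(2) = (l + 3)*(l^2 - 7*l + 12) = (l - 4)*(l + 3)*(l - 3)
(3) = (g + 4)*(g^2 + 4*g) = g*(g + 4)*(g + 4)
(4) = (n - 1)*(n^3 + 6*n^2 + 9*n + 4) = (n - 1)*(n + 1)*(n^2 + 5*n + 4) = (n - 1)*(n + 1)^2*(n + 4)
(5) = (c - 4)*(c^4 - 2*c^3 - 9*c^2 + 2*c + 8) = (c - 4)*(c - 1)*(c^3 - c^2 - 10*c - 8) = (c - 4)*(c - 1)*(c + 1)*(c^2 - 2*c - 8) = (c - 4)*(c - 1)*(c + 1)*(c + 2)*(c - 4)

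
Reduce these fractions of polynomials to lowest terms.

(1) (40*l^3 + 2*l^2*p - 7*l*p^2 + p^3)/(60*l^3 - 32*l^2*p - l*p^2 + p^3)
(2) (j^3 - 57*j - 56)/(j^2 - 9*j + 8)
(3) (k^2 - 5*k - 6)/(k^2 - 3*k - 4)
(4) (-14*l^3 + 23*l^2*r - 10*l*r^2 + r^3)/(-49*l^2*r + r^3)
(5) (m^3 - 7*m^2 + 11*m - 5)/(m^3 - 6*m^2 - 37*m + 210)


(1) = (-8*l^2 - 2*l*p + p^2)/(-12*l^2 + 4*l*p + p^2)
(2) = (j^2 + 8*j + 7)/(j - 1)
(3) = (k - 6)/(k - 4)
(4) = (2*l^2 - 3*l*r + r^2)/(7*l*r + r^2)
(5) = (m^2 - 2*m + 1)/(m^2 - m - 42)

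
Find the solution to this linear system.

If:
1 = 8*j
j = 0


Then:
No Solution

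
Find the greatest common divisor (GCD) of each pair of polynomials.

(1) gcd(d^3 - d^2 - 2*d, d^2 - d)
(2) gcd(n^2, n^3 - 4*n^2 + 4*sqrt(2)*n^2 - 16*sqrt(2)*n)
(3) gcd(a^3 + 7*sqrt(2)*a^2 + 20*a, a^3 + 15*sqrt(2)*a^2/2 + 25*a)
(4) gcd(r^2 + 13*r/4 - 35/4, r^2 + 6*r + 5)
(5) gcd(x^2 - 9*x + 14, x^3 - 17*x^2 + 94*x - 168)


(1) = d
(2) = gcd(n^2, n*(n - 4)*(n + 4*sqrt(2))) = n
(3) = gcd(a*(a + 2*sqrt(2))*(a + 5*sqrt(2)), a*(a + 5*sqrt(2)/2)*(a + 5*sqrt(2))) = a^2 + 5*sqrt(2)*a
(4) = gcd((r - 7/4)*(r + 5), (r + 1)*(r + 5)) = r + 5
(5) = x - 7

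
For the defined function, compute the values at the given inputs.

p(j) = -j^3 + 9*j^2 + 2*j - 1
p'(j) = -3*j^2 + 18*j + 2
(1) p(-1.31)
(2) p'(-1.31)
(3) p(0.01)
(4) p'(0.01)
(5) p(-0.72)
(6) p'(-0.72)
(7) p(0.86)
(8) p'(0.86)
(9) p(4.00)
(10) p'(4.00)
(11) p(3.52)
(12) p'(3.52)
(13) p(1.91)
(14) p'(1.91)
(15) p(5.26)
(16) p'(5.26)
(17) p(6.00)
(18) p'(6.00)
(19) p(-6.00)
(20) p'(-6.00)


(1) = 14.07
(2) = -26.73
(3) = -0.98
(4) = 2.18
(5) = 2.60
(6) = -12.52
(7) = 6.74
(8) = 15.26
(9) = 87.00
(10) = 26.00
(11) = 73.94
(12) = 28.19
(13) = 28.69
(14) = 25.44
(15) = 113.00
(16) = 13.68
(17) = 119.00
(18) = 2.00
(19) = 527.00
(20) = -214.00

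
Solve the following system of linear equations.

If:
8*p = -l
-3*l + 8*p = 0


Then:
l = 0
p = 0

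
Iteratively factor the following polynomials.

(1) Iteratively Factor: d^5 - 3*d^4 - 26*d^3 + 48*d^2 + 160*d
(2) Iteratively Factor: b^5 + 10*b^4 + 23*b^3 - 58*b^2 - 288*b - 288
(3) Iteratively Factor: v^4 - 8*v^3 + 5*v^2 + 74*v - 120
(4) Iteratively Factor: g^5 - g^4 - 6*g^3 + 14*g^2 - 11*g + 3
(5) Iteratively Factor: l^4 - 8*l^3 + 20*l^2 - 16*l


(1) = (d + 2)*(d^4 - 5*d^3 - 16*d^2 + 80*d) = (d - 5)*(d + 2)*(d^3 - 16*d) = d*(d - 5)*(d + 2)*(d^2 - 16) = d*(d - 5)*(d - 4)*(d + 2)*(d + 4)
(2) = (b + 2)*(b^4 + 8*b^3 + 7*b^2 - 72*b - 144) = (b + 2)*(b + 4)*(b^3 + 4*b^2 - 9*b - 36) = (b - 3)*(b + 2)*(b + 4)*(b^2 + 7*b + 12) = (b - 3)*(b + 2)*(b + 4)^2*(b + 3)
(3) = (v - 2)*(v^3 - 6*v^2 - 7*v + 60) = (v - 4)*(v - 2)*(v^2 - 2*v - 15) = (v - 5)*(v - 4)*(v - 2)*(v + 3)
(4) = (g - 1)*(g^4 - 6*g^2 + 8*g - 3) = (g - 1)^2*(g^3 + g^2 - 5*g + 3) = (g - 1)^2*(g + 3)*(g^2 - 2*g + 1) = (g - 1)^3*(g + 3)*(g - 1)
(5) = (l)*(l^3 - 8*l^2 + 20*l - 16) = l*(l - 2)*(l^2 - 6*l + 8) = l*(l - 4)*(l - 2)*(l - 2)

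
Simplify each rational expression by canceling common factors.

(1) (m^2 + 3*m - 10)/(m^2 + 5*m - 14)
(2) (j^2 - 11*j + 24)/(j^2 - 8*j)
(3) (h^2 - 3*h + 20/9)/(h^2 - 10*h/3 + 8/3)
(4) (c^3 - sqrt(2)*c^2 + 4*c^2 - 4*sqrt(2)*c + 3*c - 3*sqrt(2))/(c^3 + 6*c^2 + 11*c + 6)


(1) = (m + 5)/(m + 7)
(2) = (j - 3)/j
(3) = (3*h - 5)/(3*h - 6)
(4) = (c - sqrt(2))/(c + 2)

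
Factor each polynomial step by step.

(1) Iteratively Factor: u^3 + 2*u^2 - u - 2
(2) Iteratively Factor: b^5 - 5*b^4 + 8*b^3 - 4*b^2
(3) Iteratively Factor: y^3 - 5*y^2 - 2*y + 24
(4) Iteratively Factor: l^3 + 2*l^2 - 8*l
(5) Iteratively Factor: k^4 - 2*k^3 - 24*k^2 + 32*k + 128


(1) = (u - 1)*(u^2 + 3*u + 2) = (u - 1)*(u + 1)*(u + 2)
(2) = (b)*(b^4 - 5*b^3 + 8*b^2 - 4*b) = b*(b - 1)*(b^3 - 4*b^2 + 4*b) = b*(b - 2)*(b - 1)*(b^2 - 2*b) = b^2*(b - 2)*(b - 1)*(b - 2)
(3) = (y - 4)*(y^2 - y - 6) = (y - 4)*(y - 3)*(y + 2)
(4) = (l + 4)*(l^2 - 2*l) = l*(l + 4)*(l - 2)
(5) = (k - 4)*(k^3 + 2*k^2 - 16*k - 32) = (k - 4)*(k + 2)*(k^2 - 16) = (k - 4)*(k + 2)*(k + 4)*(k - 4)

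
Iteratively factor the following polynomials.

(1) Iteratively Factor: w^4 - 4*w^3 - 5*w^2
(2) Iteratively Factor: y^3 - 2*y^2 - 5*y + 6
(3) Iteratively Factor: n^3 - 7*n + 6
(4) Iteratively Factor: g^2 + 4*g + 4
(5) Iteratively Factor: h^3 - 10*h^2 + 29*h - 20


(1) = (w)*(w^3 - 4*w^2 - 5*w) = w*(w - 5)*(w^2 + w) = w*(w - 5)*(w + 1)*(w)
(2) = (y - 1)*(y^2 - y - 6) = (y - 1)*(y + 2)*(y - 3)
(3) = (n - 1)*(n^2 + n - 6) = (n - 1)*(n + 3)*(n - 2)
(4) = (g + 2)*(g + 2)
(5) = (h - 4)*(h^2 - 6*h + 5) = (h - 5)*(h - 4)*(h - 1)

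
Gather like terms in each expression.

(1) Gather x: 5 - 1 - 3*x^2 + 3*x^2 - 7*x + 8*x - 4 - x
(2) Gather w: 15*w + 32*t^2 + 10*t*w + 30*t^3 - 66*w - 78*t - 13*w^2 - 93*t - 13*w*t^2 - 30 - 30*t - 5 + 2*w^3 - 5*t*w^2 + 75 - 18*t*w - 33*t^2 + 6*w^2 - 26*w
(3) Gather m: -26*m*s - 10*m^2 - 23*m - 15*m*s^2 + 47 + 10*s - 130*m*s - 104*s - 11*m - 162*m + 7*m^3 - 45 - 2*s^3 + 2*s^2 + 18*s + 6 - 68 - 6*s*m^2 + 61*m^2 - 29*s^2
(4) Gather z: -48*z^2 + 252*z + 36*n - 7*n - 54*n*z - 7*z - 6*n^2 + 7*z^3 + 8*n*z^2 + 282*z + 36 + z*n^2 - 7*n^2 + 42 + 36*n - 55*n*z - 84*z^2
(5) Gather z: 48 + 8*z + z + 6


(1) = 0
(2) = 30*t^3 - t^2 - 201*t + 2*w^3 + w^2*(-5*t - 7) + w*(-13*t^2 - 8*t - 77) + 40
(3) = 7*m^3 + m^2*(51 - 6*s) + m*(-15*s^2 - 156*s - 196) - 2*s^3 - 27*s^2 - 76*s - 60
(4) = -13*n^2 + 65*n + 7*z^3 + z^2*(8*n - 132) + z*(n^2 - 109*n + 527) + 78
(5) = 9*z + 54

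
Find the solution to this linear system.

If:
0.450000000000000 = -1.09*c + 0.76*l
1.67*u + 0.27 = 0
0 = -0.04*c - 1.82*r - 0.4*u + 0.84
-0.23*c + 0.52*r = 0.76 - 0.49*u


Then:
c = -2.41
l = -2.86
r = 0.55
u = -0.16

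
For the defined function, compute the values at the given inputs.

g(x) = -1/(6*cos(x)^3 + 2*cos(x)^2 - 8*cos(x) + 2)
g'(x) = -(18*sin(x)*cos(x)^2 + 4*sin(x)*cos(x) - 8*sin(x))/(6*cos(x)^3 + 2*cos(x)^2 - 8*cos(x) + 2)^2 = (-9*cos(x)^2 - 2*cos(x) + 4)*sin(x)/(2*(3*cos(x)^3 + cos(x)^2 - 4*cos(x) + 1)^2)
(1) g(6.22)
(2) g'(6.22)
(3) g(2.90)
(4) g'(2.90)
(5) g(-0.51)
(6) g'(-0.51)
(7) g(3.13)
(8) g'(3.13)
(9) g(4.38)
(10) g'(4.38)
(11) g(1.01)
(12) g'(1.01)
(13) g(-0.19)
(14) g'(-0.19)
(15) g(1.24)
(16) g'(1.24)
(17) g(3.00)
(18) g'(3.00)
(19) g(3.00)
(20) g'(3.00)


(1) = -0.51
(2) = 0.23
(3) = -0.16
(4) = -0.03
(5) = -1.89
(6) = 15.99
(7) = -0.17
(8) = -0.00
(9) = -0.22
(10) = -0.33
(11) = 1.27
(12) = 1.07
(13) = -0.57
(14) = 0.82
(15) = 5.50
(16) = 137.41
(17) = -0.17
(18) = -0.02
(19) = -0.17
(20) = -0.02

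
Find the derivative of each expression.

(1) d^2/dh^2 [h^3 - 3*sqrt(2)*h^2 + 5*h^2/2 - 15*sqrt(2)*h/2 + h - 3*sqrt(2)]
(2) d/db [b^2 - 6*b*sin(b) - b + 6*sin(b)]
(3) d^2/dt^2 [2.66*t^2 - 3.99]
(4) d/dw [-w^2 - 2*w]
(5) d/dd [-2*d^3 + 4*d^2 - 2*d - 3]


(1) = 6*h - 6*sqrt(2) + 5
(2) = -6*b*cos(b) + 2*b + 6*sqrt(2)*cos(b + pi/4) - 1
(3) = 5.32000000000000
(4) = -2*w - 2
(5) = -6*d^2 + 8*d - 2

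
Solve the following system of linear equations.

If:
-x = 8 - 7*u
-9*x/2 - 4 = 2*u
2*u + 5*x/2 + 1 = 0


Then:
No Solution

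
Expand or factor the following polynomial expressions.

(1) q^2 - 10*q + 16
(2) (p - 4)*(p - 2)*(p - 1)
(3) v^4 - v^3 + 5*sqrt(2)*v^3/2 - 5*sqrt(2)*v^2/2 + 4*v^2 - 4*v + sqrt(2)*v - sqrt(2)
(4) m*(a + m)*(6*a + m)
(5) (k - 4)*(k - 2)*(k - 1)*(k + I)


(1) = (q - 8)*(q - 2)
(2) = p^3 - 7*p^2 + 14*p - 8
(3) = (v - 1)*(v + sqrt(2)/2)*(v + sqrt(2))^2
(4) = 6*a^2*m + 7*a*m^2 + m^3
(5) = k^4 - 7*k^3 + I*k^3 + 14*k^2 - 7*I*k^2 - 8*k + 14*I*k - 8*I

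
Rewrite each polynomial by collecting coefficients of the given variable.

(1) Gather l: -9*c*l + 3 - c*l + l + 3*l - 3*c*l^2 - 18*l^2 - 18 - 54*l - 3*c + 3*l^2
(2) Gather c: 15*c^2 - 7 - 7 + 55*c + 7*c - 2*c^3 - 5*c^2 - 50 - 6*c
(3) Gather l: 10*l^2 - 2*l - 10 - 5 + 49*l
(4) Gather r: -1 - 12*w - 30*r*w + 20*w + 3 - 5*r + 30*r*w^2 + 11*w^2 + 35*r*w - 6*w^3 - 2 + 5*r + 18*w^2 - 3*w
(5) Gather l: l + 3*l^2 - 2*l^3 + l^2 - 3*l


(1) = -3*c + l^2*(-3*c - 15) + l*(-10*c - 50) - 15
(2) = -2*c^3 + 10*c^2 + 56*c - 64
(3) = 10*l^2 + 47*l - 15
(4) = r*(30*w^2 + 5*w) - 6*w^3 + 29*w^2 + 5*w
(5) = -2*l^3 + 4*l^2 - 2*l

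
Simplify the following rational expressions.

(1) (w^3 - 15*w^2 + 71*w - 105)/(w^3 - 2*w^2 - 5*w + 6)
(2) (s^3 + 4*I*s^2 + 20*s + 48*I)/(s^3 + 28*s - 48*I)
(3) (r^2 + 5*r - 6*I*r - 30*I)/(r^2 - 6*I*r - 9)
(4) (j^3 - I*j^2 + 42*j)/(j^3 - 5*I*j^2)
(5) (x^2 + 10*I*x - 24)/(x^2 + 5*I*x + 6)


(1) = (w^2 - 12*w + 35)/(w^2 + w - 2)
(2) = (s + 2*I)/(s - 2*I)
(3) = (r^2 + r*(5 - 6*I) - 30*I)/(r^2 - 6*I*r - 9)
(4) = (j^2 - I*j + 42)/(j^2 - 5*I*j)
(5) = (x + 4*I)/(x - I)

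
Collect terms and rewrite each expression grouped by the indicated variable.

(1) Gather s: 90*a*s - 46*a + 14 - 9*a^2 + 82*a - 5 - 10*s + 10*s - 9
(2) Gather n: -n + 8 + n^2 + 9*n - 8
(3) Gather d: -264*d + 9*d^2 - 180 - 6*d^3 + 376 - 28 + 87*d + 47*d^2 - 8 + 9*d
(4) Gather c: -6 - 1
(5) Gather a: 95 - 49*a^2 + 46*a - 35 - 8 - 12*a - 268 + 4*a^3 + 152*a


(1) = -9*a^2 + 90*a*s + 36*a
(2) = n^2 + 8*n
(3) = -6*d^3 + 56*d^2 - 168*d + 160
(4) = -7
(5) = 4*a^3 - 49*a^2 + 186*a - 216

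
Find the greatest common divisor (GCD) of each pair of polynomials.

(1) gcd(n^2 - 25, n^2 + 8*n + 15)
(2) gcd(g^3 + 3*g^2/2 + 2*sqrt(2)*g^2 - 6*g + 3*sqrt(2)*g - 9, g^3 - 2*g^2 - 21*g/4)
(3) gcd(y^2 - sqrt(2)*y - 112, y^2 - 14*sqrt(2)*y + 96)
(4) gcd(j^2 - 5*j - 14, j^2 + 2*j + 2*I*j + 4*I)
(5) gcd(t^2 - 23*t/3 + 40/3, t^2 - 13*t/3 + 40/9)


(1) = n + 5
(2) = g + 3/2
(3) = gcd((y - 8*sqrt(2))*(y + 7*sqrt(2)), (y - 8*sqrt(2))*(y - 6*sqrt(2))) = y - 8*sqrt(2)
(4) = gcd((j - 7)*(j + 2), (j + 2)*(j + 2*I)) = j + 2
(5) = gcd((t - 5)*(t - 8/3), (t - 8/3)*(t - 5/3)) = t - 8/3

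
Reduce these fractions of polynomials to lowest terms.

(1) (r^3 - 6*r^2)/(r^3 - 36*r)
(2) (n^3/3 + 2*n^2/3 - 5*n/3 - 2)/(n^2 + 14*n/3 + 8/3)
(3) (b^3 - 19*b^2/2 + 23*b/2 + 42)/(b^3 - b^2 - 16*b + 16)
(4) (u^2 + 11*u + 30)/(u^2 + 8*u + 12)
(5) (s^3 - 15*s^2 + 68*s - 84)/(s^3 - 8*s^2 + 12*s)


(1) = r/(r + 6)
(2) = (n^3 + 2*n^2 - 5*n - 6)/(3*n^2 + 14*n + 8)
(3) = (2*b^2 - 11*b - 21)/(2*b^2 + 6*b - 8)
(4) = (u + 5)/(u + 2)
(5) = (s - 7)/s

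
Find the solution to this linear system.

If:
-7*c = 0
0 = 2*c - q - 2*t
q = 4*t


Then:
c = 0
q = 0
t = 0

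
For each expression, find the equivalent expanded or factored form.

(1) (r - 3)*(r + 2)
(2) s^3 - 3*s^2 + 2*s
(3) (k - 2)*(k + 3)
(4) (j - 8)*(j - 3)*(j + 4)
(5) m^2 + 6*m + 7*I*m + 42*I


(1) = r^2 - r - 6
(2) = s*(s - 2)*(s - 1)
(3) = k^2 + k - 6
(4) = j^3 - 7*j^2 - 20*j + 96
(5) = (m + 6)*(m + 7*I)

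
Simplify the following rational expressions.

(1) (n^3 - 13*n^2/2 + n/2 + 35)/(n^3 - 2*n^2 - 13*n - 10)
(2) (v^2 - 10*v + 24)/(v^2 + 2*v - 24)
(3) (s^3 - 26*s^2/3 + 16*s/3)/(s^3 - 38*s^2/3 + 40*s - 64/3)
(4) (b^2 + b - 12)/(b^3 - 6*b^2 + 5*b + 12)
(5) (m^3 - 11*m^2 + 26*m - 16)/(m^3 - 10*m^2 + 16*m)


(1) = (2*n - 7)/(2*n + 2)
(2) = (v - 6)/(v + 6)
(3) = s/(s - 4)
(4) = (b + 4)/(b^2 - 3*b - 4)
(5) = (m - 1)/m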